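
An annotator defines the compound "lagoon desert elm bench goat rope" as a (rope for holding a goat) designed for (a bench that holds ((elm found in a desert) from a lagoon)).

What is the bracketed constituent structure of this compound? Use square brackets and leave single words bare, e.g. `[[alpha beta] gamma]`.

Overall it is a kind of rope (specifically "goat rope"); the modifier is "lagoon desert elm bench".
"lagoon desert elm bench" → head "bench", modifier "lagoon desert elm".
"lagoon desert elm" → head "elm" (specifically "desert elm"), modifier "lagoon".
"desert elm" → head "elm", modifier "desert".
"goat rope" → head "rope", modifier "goat".
So the structure is [[[lagoon [desert elm]] bench] [goat rope]].

[[[lagoon [desert elm]] bench] [goat rope]]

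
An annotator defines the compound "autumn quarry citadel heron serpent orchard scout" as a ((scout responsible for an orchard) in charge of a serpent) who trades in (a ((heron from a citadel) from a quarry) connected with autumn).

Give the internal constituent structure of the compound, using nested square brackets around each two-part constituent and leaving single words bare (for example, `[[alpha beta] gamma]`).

[[autumn [quarry [citadel heron]]] [serpent [orchard scout]]]

Overall it is a kind of scout (specifically "serpent orchard scout"); the modifier is "autumn quarry citadel heron".
Within "autumn quarry citadel heron", the head is "heron" (specifically "quarry citadel heron") and the modifier is "autumn".
Within "quarry citadel heron", the head is "heron" (specifically "citadel heron") and the modifier is "quarry".
Within "citadel heron", the head is "heron" and the modifier is "citadel".
Within "serpent orchard scout", the head is "scout" (specifically "orchard scout") and the modifier is "serpent".
Within "orchard scout", the head is "scout" and the modifier is "orchard".
So the structure is [[autumn [quarry [citadel heron]]] [serpent [orchard scout]]].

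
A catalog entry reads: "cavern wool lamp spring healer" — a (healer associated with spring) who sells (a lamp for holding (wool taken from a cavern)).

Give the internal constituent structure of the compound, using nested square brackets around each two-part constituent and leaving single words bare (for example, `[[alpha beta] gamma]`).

[[[cavern wool] lamp] [spring healer]]

At the top level: head "healer" (specifically "spring healer"); modifier "cavern wool lamp".
"cavern wool lamp" → head "lamp", modifier "cavern wool".
"cavern wool" → head "wool", modifier "cavern".
"spring healer" → head "healer", modifier "spring".
Putting it together: [[[cavern wool] lamp] [spring healer]].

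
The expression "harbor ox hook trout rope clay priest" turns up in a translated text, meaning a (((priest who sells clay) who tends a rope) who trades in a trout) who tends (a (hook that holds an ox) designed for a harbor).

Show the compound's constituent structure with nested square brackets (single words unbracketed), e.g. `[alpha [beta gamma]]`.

At the top level: head "priest" (specifically "trout rope clay priest"); modifier "harbor ox hook".
Inside "harbor ox hook": head "hook" (specifically "ox hook"), modifier "harbor".
Inside "ox hook": head "hook", modifier "ox".
Inside "trout rope clay priest": head "priest" (specifically "rope clay priest"), modifier "trout".
Inside "rope clay priest": head "priest" (specifically "clay priest"), modifier "rope".
Inside "clay priest": head "priest", modifier "clay".
Putting it together: [[harbor [ox hook]] [trout [rope [clay priest]]]].

[[harbor [ox hook]] [trout [rope [clay priest]]]]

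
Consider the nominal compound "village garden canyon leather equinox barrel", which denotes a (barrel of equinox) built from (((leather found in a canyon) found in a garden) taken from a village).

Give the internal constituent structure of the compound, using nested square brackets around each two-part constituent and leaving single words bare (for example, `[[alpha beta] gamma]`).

Overall it is a kind of barrel (specifically "equinox barrel"); the modifier is "village garden canyon leather".
"village garden canyon leather" → head "leather" (specifically "garden canyon leather"), modifier "village".
"garden canyon leather" → head "leather" (specifically "canyon leather"), modifier "garden".
"canyon leather" → head "leather", modifier "canyon".
"equinox barrel" → head "barrel", modifier "equinox".
Assembled: [[village [garden [canyon leather]]] [equinox barrel]].

[[village [garden [canyon leather]]] [equinox barrel]]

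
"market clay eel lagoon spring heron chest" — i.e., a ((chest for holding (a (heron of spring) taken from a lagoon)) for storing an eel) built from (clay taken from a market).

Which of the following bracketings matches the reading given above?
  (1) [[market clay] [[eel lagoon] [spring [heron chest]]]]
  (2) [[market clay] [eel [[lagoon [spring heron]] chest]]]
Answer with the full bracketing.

[[market clay] [eel [[lagoon [spring heron]] chest]]]

The paraphrase's head is the "chest" part ("eel lagoon spring heron chest"); its modifier is "market clay".
That top-level split, carried through the inner groups, gives [[market clay] [eel [[lagoon [spring heron]] chest]]].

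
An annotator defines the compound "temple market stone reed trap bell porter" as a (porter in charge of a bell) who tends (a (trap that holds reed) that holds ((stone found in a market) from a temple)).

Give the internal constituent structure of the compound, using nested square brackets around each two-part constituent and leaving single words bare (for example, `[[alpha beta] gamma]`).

At the top level: head "porter" (specifically "bell porter"); modifier "temple market stone reed trap".
Within "temple market stone reed trap", the head is "trap" (specifically "reed trap") and the modifier is "temple market stone".
Within "temple market stone", the head is "stone" (specifically "market stone") and the modifier is "temple".
Within "market stone", the head is "stone" and the modifier is "market".
Within "reed trap", the head is "trap" and the modifier is "reed".
Within "bell porter", the head is "porter" and the modifier is "bell".
So the structure is [[[temple [market stone]] [reed trap]] [bell porter]].

[[[temple [market stone]] [reed trap]] [bell porter]]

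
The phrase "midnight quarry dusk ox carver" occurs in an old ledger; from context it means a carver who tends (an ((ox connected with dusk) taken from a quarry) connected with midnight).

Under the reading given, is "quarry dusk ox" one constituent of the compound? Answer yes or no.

yes

The paraphrase groups the words so that "quarry dusk ox" is one unit: it corresponds to a single parenthesized sub-phrase.
The full structure is [[midnight [quarry [dusk ox]]] carver], in which [quarry dusk ox] is a constituent.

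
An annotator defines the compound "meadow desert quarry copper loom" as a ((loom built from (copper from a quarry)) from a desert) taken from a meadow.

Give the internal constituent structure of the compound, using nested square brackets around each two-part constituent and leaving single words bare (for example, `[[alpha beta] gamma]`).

[meadow [desert [[quarry copper] loom]]]

Overall it is a kind of loom (specifically "desert quarry copper loom"); the modifier is "meadow".
Within "desert quarry copper loom", the head is "loom" (specifically "quarry copper loom") and the modifier is "desert".
Within "quarry copper loom", the head is "loom" and the modifier is "quarry copper".
Within "quarry copper", the head is "copper" and the modifier is "quarry".
Putting it together: [meadow [desert [[quarry copper] loom]]].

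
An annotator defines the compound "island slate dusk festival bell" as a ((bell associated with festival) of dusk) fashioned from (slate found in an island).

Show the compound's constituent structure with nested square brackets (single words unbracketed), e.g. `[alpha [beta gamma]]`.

[[island slate] [dusk [festival bell]]]

Whole compound: head "bell" (specifically "dusk festival bell"), modifier "island slate".
Within "island slate", the head is "slate" and the modifier is "island".
Within "dusk festival bell", the head is "bell" (specifically "festival bell") and the modifier is "dusk".
Within "festival bell", the head is "bell" and the modifier is "festival".
Assembled: [[island slate] [dusk [festival bell]]].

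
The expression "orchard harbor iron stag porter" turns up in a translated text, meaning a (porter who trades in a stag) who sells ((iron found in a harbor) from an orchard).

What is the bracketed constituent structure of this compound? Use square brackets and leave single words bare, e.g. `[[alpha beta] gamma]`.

[[orchard [harbor iron]] [stag porter]]

At the top level: head "porter" (specifically "stag porter"); modifier "orchard harbor iron".
"orchard harbor iron" → head "iron" (specifically "harbor iron"), modifier "orchard".
"harbor iron" → head "iron", modifier "harbor".
"stag porter" → head "porter", modifier "stag".
Assembled: [[orchard [harbor iron]] [stag porter]].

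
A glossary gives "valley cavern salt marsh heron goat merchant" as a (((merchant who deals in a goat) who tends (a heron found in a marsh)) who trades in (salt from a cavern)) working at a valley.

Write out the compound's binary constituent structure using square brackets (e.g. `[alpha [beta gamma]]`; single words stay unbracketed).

[valley [[cavern salt] [[marsh heron] [goat merchant]]]]

Whole compound: head "merchant" (specifically "cavern salt marsh heron goat merchant"), modifier "valley".
Inside "cavern salt marsh heron goat merchant": head "merchant" (specifically "marsh heron goat merchant"), modifier "cavern salt".
Inside "cavern salt": head "salt", modifier "cavern".
Inside "marsh heron goat merchant": head "merchant" (specifically "goat merchant"), modifier "marsh heron".
Inside "marsh heron": head "heron", modifier "marsh".
Inside "goat merchant": head "merchant", modifier "goat".
Putting it together: [valley [[cavern salt] [[marsh heron] [goat merchant]]]].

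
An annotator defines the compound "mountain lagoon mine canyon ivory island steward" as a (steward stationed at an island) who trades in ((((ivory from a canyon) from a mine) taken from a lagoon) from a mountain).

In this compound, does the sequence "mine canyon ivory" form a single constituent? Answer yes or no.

yes

The paraphrase groups the words so that "mine canyon ivory" is one unit: it corresponds to a single parenthesized sub-phrase.
The full structure is [[mountain [lagoon [mine [canyon ivory]]]] [island steward]], in which [mine canyon ivory] is a constituent.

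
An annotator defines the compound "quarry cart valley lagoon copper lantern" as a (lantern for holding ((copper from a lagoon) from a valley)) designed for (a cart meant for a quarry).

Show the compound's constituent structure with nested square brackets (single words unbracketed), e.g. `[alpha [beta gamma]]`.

Overall it is a kind of lantern (specifically "valley lagoon copper lantern"); the modifier is "quarry cart".
Inside "quarry cart": head "cart", modifier "quarry".
Inside "valley lagoon copper lantern": head "lantern", modifier "valley lagoon copper".
Inside "valley lagoon copper": head "copper" (specifically "lagoon copper"), modifier "valley".
Inside "lagoon copper": head "copper", modifier "lagoon".
Putting it together: [[quarry cart] [[valley [lagoon copper]] lantern]].

[[quarry cart] [[valley [lagoon copper]] lantern]]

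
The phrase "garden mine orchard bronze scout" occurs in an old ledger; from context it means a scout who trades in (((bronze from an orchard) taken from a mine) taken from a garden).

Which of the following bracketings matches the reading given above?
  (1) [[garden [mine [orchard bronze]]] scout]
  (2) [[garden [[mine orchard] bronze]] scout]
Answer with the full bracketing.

[[garden [mine [orchard bronze]]] scout]

The paraphrase's head is the "scout" part ("scout"); its modifier is "garden mine orchard bronze".
That top-level split, carried through the inner groups, gives [[garden [mine [orchard bronze]]] scout].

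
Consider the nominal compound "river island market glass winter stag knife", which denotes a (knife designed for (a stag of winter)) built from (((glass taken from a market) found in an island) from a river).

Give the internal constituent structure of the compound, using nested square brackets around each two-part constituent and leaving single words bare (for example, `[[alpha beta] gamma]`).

[[river [island [market glass]]] [[winter stag] knife]]

Whole compound: head "knife" (specifically "winter stag knife"), modifier "river island market glass".
Inside "river island market glass": head "glass" (specifically "island market glass"), modifier "river".
Inside "island market glass": head "glass" (specifically "market glass"), modifier "island".
Inside "market glass": head "glass", modifier "market".
Inside "winter stag knife": head "knife", modifier "winter stag".
Inside "winter stag": head "stag", modifier "winter".
Assembled: [[river [island [market glass]]] [[winter stag] knife]].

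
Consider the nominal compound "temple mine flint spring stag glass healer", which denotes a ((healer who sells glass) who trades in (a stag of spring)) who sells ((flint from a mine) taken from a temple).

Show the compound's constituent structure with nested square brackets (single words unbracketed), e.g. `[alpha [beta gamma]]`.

[[temple [mine flint]] [[spring stag] [glass healer]]]

Whole compound: head "healer" (specifically "spring stag glass healer"), modifier "temple mine flint".
Inside "temple mine flint": head "flint" (specifically "mine flint"), modifier "temple".
Inside "mine flint": head "flint", modifier "mine".
Inside "spring stag glass healer": head "healer" (specifically "glass healer"), modifier "spring stag".
Inside "spring stag": head "stag", modifier "spring".
Inside "glass healer": head "healer", modifier "glass".
Assembled: [[temple [mine flint]] [[spring stag] [glass healer]]].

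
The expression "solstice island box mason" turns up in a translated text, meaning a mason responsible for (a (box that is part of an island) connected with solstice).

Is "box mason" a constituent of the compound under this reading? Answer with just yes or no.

no

The top-level split is [solstice island box] [mason]; the full structure is [[solstice [island box]] mason].
"box mason" straddles a constituent boundary, so it is not a single unit.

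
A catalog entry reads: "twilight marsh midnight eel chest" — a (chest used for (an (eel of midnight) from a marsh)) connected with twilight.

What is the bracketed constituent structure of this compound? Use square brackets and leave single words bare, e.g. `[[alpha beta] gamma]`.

At the top level: head "chest" (specifically "marsh midnight eel chest"); modifier "twilight".
"marsh midnight eel chest" → head "chest", modifier "marsh midnight eel".
"marsh midnight eel" → head "eel" (specifically "midnight eel"), modifier "marsh".
"midnight eel" → head "eel", modifier "midnight".
Assembled: [twilight [[marsh [midnight eel]] chest]].

[twilight [[marsh [midnight eel]] chest]]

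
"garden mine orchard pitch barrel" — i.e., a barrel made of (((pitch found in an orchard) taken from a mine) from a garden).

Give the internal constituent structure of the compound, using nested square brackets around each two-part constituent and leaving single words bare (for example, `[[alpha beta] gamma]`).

The outermost head in the paraphrase is "barrel", modified by "garden mine orchard pitch".
Within "garden mine orchard pitch", the head is "pitch" (specifically "mine orchard pitch") and the modifier is "garden".
Within "mine orchard pitch", the head is "pitch" (specifically "orchard pitch") and the modifier is "mine".
Within "orchard pitch", the head is "pitch" and the modifier is "orchard".
Assembled: [[garden [mine [orchard pitch]]] barrel].

[[garden [mine [orchard pitch]]] barrel]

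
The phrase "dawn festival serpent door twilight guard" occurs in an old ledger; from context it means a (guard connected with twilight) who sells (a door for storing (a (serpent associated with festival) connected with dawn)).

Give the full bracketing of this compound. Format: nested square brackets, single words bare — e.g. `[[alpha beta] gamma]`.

[[[dawn [festival serpent]] door] [twilight guard]]

The outermost head in the paraphrase is "guard" (specifically "twilight guard"), modified by "dawn festival serpent door".
Within "dawn festival serpent door", the head is "door" and the modifier is "dawn festival serpent".
Within "dawn festival serpent", the head is "serpent" (specifically "festival serpent") and the modifier is "dawn".
Within "festival serpent", the head is "serpent" and the modifier is "festival".
Within "twilight guard", the head is "guard" and the modifier is "twilight".
Putting it together: [[[dawn [festival serpent]] door] [twilight guard]].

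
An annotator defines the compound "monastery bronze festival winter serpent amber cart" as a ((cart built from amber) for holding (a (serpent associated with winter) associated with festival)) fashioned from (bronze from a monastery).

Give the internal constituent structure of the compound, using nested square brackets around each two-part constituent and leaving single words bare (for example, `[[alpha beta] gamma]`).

[[monastery bronze] [[festival [winter serpent]] [amber cart]]]

Whole compound: head "cart" (specifically "festival winter serpent amber cart"), modifier "monastery bronze".
Inside "monastery bronze": head "bronze", modifier "monastery".
Inside "festival winter serpent amber cart": head "cart" (specifically "amber cart"), modifier "festival winter serpent".
Inside "festival winter serpent": head "serpent" (specifically "winter serpent"), modifier "festival".
Inside "winter serpent": head "serpent", modifier "winter".
Inside "amber cart": head "cart", modifier "amber".
Assembled: [[monastery bronze] [[festival [winter serpent]] [amber cart]]].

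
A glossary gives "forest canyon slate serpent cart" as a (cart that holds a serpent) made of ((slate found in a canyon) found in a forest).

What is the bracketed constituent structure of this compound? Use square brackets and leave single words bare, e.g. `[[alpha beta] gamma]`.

[[forest [canyon slate]] [serpent cart]]

Whole compound: head "cart" (specifically "serpent cart"), modifier "forest canyon slate".
Inside "forest canyon slate": head "slate" (specifically "canyon slate"), modifier "forest".
Inside "canyon slate": head "slate", modifier "canyon".
Inside "serpent cart": head "cart", modifier "serpent".
Assembled: [[forest [canyon slate]] [serpent cart]].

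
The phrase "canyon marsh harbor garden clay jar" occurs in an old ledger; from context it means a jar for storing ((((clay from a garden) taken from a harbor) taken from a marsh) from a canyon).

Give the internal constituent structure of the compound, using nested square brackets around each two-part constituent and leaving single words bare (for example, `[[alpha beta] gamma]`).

[[canyon [marsh [harbor [garden clay]]]] jar]

Whole compound: head "jar", modifier "canyon marsh harbor garden clay".
"canyon marsh harbor garden clay" → head "clay" (specifically "marsh harbor garden clay"), modifier "canyon".
"marsh harbor garden clay" → head "clay" (specifically "harbor garden clay"), modifier "marsh".
"harbor garden clay" → head "clay" (specifically "garden clay"), modifier "harbor".
"garden clay" → head "clay", modifier "garden".
Assembled: [[canyon [marsh [harbor [garden clay]]]] jar].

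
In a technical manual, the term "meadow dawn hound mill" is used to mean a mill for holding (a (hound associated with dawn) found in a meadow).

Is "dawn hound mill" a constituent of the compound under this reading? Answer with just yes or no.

The top-level split is [meadow dawn hound] [mill]; the full structure is [[meadow [dawn hound]] mill].
"dawn hound mill" straddles a constituent boundary, so it is not a single unit.

no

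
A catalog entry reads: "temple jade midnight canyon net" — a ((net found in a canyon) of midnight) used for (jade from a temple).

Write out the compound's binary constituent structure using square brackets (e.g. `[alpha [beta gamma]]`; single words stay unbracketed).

[[temple jade] [midnight [canyon net]]]

Overall it is a kind of net (specifically "midnight canyon net"); the modifier is "temple jade".
Inside "temple jade": head "jade", modifier "temple".
Inside "midnight canyon net": head "net" (specifically "canyon net"), modifier "midnight".
Inside "canyon net": head "net", modifier "canyon".
Putting it together: [[temple jade] [midnight [canyon net]]].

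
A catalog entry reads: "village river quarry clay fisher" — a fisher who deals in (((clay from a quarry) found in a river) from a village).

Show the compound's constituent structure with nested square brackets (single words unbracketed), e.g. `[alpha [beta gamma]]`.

Overall it is a kind of fisher; the modifier is "village river quarry clay".
Inside "village river quarry clay": head "clay" (specifically "river quarry clay"), modifier "village".
Inside "river quarry clay": head "clay" (specifically "quarry clay"), modifier "river".
Inside "quarry clay": head "clay", modifier "quarry".
Putting it together: [[village [river [quarry clay]]] fisher].

[[village [river [quarry clay]]] fisher]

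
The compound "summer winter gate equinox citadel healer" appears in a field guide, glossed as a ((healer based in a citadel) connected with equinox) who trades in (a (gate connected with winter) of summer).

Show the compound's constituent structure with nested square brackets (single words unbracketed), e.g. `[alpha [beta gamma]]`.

At the top level: head "healer" (specifically "equinox citadel healer"); modifier "summer winter gate".
"summer winter gate" → head "gate" (specifically "winter gate"), modifier "summer".
"winter gate" → head "gate", modifier "winter".
"equinox citadel healer" → head "healer" (specifically "citadel healer"), modifier "equinox".
"citadel healer" → head "healer", modifier "citadel".
So the structure is [[summer [winter gate]] [equinox [citadel healer]]].

[[summer [winter gate]] [equinox [citadel healer]]]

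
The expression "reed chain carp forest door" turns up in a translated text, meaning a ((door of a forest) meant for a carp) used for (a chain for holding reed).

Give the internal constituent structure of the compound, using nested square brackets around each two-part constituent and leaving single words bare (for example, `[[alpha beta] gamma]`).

[[reed chain] [carp [forest door]]]

Whole compound: head "door" (specifically "carp forest door"), modifier "reed chain".
Inside "reed chain": head "chain", modifier "reed".
Inside "carp forest door": head "door" (specifically "forest door"), modifier "carp".
Inside "forest door": head "door", modifier "forest".
Putting it together: [[reed chain] [carp [forest door]]].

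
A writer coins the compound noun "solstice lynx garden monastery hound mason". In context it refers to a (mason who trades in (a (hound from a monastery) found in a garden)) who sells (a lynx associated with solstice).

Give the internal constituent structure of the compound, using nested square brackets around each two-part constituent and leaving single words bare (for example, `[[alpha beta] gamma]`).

Overall it is a kind of mason (specifically "garden monastery hound mason"); the modifier is "solstice lynx".
Within "solstice lynx", the head is "lynx" and the modifier is "solstice".
Within "garden monastery hound mason", the head is "mason" and the modifier is "garden monastery hound".
Within "garden monastery hound", the head is "hound" (specifically "monastery hound") and the modifier is "garden".
Within "monastery hound", the head is "hound" and the modifier is "monastery".
So the structure is [[solstice lynx] [[garden [monastery hound]] mason]].

[[solstice lynx] [[garden [monastery hound]] mason]]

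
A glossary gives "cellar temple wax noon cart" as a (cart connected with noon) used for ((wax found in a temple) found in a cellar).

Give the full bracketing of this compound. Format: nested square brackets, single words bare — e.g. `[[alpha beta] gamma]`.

[[cellar [temple wax]] [noon cart]]

Whole compound: head "cart" (specifically "noon cart"), modifier "cellar temple wax".
"cellar temple wax" → head "wax" (specifically "temple wax"), modifier "cellar".
"temple wax" → head "wax", modifier "temple".
"noon cart" → head "cart", modifier "noon".
So the structure is [[cellar [temple wax]] [noon cart]].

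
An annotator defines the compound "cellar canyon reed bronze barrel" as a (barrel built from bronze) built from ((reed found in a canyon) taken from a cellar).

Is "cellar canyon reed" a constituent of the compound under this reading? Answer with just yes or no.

The paraphrase groups the words so that "cellar canyon reed" is one unit: it corresponds to a single parenthesized sub-phrase.
The full structure is [[cellar [canyon reed]] [bronze barrel]], in which [cellar canyon reed] is a constituent.

yes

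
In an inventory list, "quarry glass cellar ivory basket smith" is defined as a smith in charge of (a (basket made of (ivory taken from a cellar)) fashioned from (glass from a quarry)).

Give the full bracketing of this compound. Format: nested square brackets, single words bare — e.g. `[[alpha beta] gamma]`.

[[[quarry glass] [[cellar ivory] basket]] smith]

Whole compound: head "smith", modifier "quarry glass cellar ivory basket".
"quarry glass cellar ivory basket" → head "basket" (specifically "cellar ivory basket"), modifier "quarry glass".
"quarry glass" → head "glass", modifier "quarry".
"cellar ivory basket" → head "basket", modifier "cellar ivory".
"cellar ivory" → head "ivory", modifier "cellar".
Putting it together: [[[quarry glass] [[cellar ivory] basket]] smith].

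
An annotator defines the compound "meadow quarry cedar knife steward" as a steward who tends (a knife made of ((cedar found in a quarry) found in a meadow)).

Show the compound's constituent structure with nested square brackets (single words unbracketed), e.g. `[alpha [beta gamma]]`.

[[[meadow [quarry cedar]] knife] steward]

The outermost head in the paraphrase is "steward", modified by "meadow quarry cedar knife".
Inside "meadow quarry cedar knife": head "knife", modifier "meadow quarry cedar".
Inside "meadow quarry cedar": head "cedar" (specifically "quarry cedar"), modifier "meadow".
Inside "quarry cedar": head "cedar", modifier "quarry".
Assembled: [[[meadow [quarry cedar]] knife] steward].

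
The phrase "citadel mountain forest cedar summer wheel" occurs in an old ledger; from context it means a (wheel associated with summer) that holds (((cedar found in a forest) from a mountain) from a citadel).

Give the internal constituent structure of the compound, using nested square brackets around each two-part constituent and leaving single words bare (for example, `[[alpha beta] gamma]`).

[[citadel [mountain [forest cedar]]] [summer wheel]]

Overall it is a kind of wheel (specifically "summer wheel"); the modifier is "citadel mountain forest cedar".
Within "citadel mountain forest cedar", the head is "cedar" (specifically "mountain forest cedar") and the modifier is "citadel".
Within "mountain forest cedar", the head is "cedar" (specifically "forest cedar") and the modifier is "mountain".
Within "forest cedar", the head is "cedar" and the modifier is "forest".
Within "summer wheel", the head is "wheel" and the modifier is "summer".
Assembled: [[citadel [mountain [forest cedar]]] [summer wheel]].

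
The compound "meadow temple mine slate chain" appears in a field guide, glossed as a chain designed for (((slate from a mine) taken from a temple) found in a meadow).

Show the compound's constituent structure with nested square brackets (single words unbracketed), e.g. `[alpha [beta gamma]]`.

[[meadow [temple [mine slate]]] chain]

Overall it is a kind of chain; the modifier is "meadow temple mine slate".
"meadow temple mine slate" → head "slate" (specifically "temple mine slate"), modifier "meadow".
"temple mine slate" → head "slate" (specifically "mine slate"), modifier "temple".
"mine slate" → head "slate", modifier "mine".
Assembled: [[meadow [temple [mine slate]]] chain].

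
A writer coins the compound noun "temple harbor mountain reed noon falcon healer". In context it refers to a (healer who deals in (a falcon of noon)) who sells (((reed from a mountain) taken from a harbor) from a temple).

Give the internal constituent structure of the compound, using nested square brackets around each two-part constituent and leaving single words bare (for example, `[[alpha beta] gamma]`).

[[temple [harbor [mountain reed]]] [[noon falcon] healer]]

The outermost head in the paraphrase is "healer" (specifically "noon falcon healer"), modified by "temple harbor mountain reed".
"temple harbor mountain reed" → head "reed" (specifically "harbor mountain reed"), modifier "temple".
"harbor mountain reed" → head "reed" (specifically "mountain reed"), modifier "harbor".
"mountain reed" → head "reed", modifier "mountain".
"noon falcon healer" → head "healer", modifier "noon falcon".
"noon falcon" → head "falcon", modifier "noon".
So the structure is [[temple [harbor [mountain reed]]] [[noon falcon] healer]].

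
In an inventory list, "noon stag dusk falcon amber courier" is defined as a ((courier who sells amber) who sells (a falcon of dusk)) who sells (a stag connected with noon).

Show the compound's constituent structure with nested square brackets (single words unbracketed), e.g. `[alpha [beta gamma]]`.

[[noon stag] [[dusk falcon] [amber courier]]]

At the top level: head "courier" (specifically "dusk falcon amber courier"); modifier "noon stag".
"noon stag" → head "stag", modifier "noon".
"dusk falcon amber courier" → head "courier" (specifically "amber courier"), modifier "dusk falcon".
"dusk falcon" → head "falcon", modifier "dusk".
"amber courier" → head "courier", modifier "amber".
So the structure is [[noon stag] [[dusk falcon] [amber courier]]].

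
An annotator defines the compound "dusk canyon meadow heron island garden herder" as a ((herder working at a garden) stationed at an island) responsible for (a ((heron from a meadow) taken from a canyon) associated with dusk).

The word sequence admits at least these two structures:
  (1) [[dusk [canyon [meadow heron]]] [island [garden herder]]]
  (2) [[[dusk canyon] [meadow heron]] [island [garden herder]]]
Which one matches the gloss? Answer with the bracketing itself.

The paraphrase's head is the "herder" part ("island garden herder"); its modifier is "dusk canyon meadow heron".
That top-level split, carried through the inner groups, gives [[dusk [canyon [meadow heron]]] [island [garden herder]]].

[[dusk [canyon [meadow heron]]] [island [garden herder]]]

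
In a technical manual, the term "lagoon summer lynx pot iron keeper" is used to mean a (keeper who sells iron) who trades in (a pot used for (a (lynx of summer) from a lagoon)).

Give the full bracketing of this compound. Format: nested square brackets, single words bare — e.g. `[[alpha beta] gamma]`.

The outermost head in the paraphrase is "keeper" (specifically "iron keeper"), modified by "lagoon summer lynx pot".
Within "lagoon summer lynx pot", the head is "pot" and the modifier is "lagoon summer lynx".
Within "lagoon summer lynx", the head is "lynx" (specifically "summer lynx") and the modifier is "lagoon".
Within "summer lynx", the head is "lynx" and the modifier is "summer".
Within "iron keeper", the head is "keeper" and the modifier is "iron".
Putting it together: [[[lagoon [summer lynx]] pot] [iron keeper]].

[[[lagoon [summer lynx]] pot] [iron keeper]]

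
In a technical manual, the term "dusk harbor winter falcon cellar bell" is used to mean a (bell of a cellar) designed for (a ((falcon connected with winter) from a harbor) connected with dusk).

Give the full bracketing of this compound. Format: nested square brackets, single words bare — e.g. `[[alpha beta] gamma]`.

At the top level: head "bell" (specifically "cellar bell"); modifier "dusk harbor winter falcon".
Inside "dusk harbor winter falcon": head "falcon" (specifically "harbor winter falcon"), modifier "dusk".
Inside "harbor winter falcon": head "falcon" (specifically "winter falcon"), modifier "harbor".
Inside "winter falcon": head "falcon", modifier "winter".
Inside "cellar bell": head "bell", modifier "cellar".
Putting it together: [[dusk [harbor [winter falcon]]] [cellar bell]].

[[dusk [harbor [winter falcon]]] [cellar bell]]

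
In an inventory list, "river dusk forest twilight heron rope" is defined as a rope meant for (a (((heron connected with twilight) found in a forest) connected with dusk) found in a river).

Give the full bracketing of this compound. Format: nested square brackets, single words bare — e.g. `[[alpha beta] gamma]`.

Whole compound: head "rope", modifier "river dusk forest twilight heron".
"river dusk forest twilight heron" → head "heron" (specifically "dusk forest twilight heron"), modifier "river".
"dusk forest twilight heron" → head "heron" (specifically "forest twilight heron"), modifier "dusk".
"forest twilight heron" → head "heron" (specifically "twilight heron"), modifier "forest".
"twilight heron" → head "heron", modifier "twilight".
Putting it together: [[river [dusk [forest [twilight heron]]]] rope].

[[river [dusk [forest [twilight heron]]]] rope]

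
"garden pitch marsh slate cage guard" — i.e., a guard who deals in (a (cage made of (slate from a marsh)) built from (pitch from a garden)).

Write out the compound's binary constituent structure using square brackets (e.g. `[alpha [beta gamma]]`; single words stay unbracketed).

[[[garden pitch] [[marsh slate] cage]] guard]

At the top level: head "guard"; modifier "garden pitch marsh slate cage".
Inside "garden pitch marsh slate cage": head "cage" (specifically "marsh slate cage"), modifier "garden pitch".
Inside "garden pitch": head "pitch", modifier "garden".
Inside "marsh slate cage": head "cage", modifier "marsh slate".
Inside "marsh slate": head "slate", modifier "marsh".
Putting it together: [[[garden pitch] [[marsh slate] cage]] guard].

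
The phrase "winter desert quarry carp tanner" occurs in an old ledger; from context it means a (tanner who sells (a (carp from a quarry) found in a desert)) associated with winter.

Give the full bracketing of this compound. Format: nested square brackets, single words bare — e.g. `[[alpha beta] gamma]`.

[winter [[desert [quarry carp]] tanner]]

At the top level: head "tanner" (specifically "desert quarry carp tanner"); modifier "winter".
"desert quarry carp tanner" → head "tanner", modifier "desert quarry carp".
"desert quarry carp" → head "carp" (specifically "quarry carp"), modifier "desert".
"quarry carp" → head "carp", modifier "quarry".
So the structure is [winter [[desert [quarry carp]] tanner]].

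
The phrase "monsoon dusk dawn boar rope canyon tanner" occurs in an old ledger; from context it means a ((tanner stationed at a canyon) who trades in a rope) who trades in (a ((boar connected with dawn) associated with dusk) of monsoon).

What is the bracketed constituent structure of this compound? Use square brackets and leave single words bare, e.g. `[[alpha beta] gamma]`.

[[monsoon [dusk [dawn boar]]] [rope [canyon tanner]]]

At the top level: head "tanner" (specifically "rope canyon tanner"); modifier "monsoon dusk dawn boar".
"monsoon dusk dawn boar" → head "boar" (specifically "dusk dawn boar"), modifier "monsoon".
"dusk dawn boar" → head "boar" (specifically "dawn boar"), modifier "dusk".
"dawn boar" → head "boar", modifier "dawn".
"rope canyon tanner" → head "tanner" (specifically "canyon tanner"), modifier "rope".
"canyon tanner" → head "tanner", modifier "canyon".
So the structure is [[monsoon [dusk [dawn boar]]] [rope [canyon tanner]]].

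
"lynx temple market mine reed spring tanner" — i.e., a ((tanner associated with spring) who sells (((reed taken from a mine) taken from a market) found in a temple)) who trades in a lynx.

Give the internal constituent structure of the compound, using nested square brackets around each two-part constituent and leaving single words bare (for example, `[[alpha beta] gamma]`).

[lynx [[temple [market [mine reed]]] [spring tanner]]]

At the top level: head "tanner" (specifically "temple market mine reed spring tanner"); modifier "lynx".
Inside "temple market mine reed spring tanner": head "tanner" (specifically "spring tanner"), modifier "temple market mine reed".
Inside "temple market mine reed": head "reed" (specifically "market mine reed"), modifier "temple".
Inside "market mine reed": head "reed" (specifically "mine reed"), modifier "market".
Inside "mine reed": head "reed", modifier "mine".
Inside "spring tanner": head "tanner", modifier "spring".
Assembled: [lynx [[temple [market [mine reed]]] [spring tanner]]].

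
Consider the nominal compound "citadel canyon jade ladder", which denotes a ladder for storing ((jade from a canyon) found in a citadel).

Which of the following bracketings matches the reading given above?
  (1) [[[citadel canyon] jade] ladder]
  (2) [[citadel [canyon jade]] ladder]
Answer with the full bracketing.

The paraphrase's head is the "ladder" part ("ladder"); its modifier is "citadel canyon jade".
That top-level split, carried through the inner groups, gives [[citadel [canyon jade]] ladder].

[[citadel [canyon jade]] ladder]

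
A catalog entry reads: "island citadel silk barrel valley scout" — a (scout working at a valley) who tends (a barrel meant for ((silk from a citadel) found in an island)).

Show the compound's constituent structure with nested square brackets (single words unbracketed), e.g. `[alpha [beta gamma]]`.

The outermost head in the paraphrase is "scout" (specifically "valley scout"), modified by "island citadel silk barrel".
"island citadel silk barrel" → head "barrel", modifier "island citadel silk".
"island citadel silk" → head "silk" (specifically "citadel silk"), modifier "island".
"citadel silk" → head "silk", modifier "citadel".
"valley scout" → head "scout", modifier "valley".
Assembled: [[[island [citadel silk]] barrel] [valley scout]].

[[[island [citadel silk]] barrel] [valley scout]]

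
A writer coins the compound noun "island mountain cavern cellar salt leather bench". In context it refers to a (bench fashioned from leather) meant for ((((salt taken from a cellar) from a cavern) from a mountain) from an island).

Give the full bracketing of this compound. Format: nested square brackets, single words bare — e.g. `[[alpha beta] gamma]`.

At the top level: head "bench" (specifically "leather bench"); modifier "island mountain cavern cellar salt".
Inside "island mountain cavern cellar salt": head "salt" (specifically "mountain cavern cellar salt"), modifier "island".
Inside "mountain cavern cellar salt": head "salt" (specifically "cavern cellar salt"), modifier "mountain".
Inside "cavern cellar salt": head "salt" (specifically "cellar salt"), modifier "cavern".
Inside "cellar salt": head "salt", modifier "cellar".
Inside "leather bench": head "bench", modifier "leather".
Assembled: [[island [mountain [cavern [cellar salt]]]] [leather bench]].

[[island [mountain [cavern [cellar salt]]]] [leather bench]]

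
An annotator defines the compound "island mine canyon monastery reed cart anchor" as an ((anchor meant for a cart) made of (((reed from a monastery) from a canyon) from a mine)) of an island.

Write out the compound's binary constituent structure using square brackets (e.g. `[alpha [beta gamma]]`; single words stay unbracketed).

[island [[mine [canyon [monastery reed]]] [cart anchor]]]

The outermost head in the paraphrase is "anchor" (specifically "mine canyon monastery reed cart anchor"), modified by "island".
Inside "mine canyon monastery reed cart anchor": head "anchor" (specifically "cart anchor"), modifier "mine canyon monastery reed".
Inside "mine canyon monastery reed": head "reed" (specifically "canyon monastery reed"), modifier "mine".
Inside "canyon monastery reed": head "reed" (specifically "monastery reed"), modifier "canyon".
Inside "monastery reed": head "reed", modifier "monastery".
Inside "cart anchor": head "anchor", modifier "cart".
Assembled: [island [[mine [canyon [monastery reed]]] [cart anchor]]].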